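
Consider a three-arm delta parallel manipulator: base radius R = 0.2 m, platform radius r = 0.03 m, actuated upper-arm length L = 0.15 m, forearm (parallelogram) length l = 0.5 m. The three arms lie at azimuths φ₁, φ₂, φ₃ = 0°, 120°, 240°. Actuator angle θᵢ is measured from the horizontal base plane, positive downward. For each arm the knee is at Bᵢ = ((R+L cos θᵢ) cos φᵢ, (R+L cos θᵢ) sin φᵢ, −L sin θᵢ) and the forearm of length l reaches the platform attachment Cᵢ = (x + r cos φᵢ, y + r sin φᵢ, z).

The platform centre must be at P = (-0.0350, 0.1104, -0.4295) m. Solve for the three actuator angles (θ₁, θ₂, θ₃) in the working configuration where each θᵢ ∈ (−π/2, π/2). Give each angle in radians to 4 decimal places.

θ₁ = 0.5237, θ₂ = -0.1745, θ₃ = 0.6984

arm 1 (φ=0.0°): x'=-0.0350, y'=0.1104
  A cos θ + B sin θ = C:  0.2050·cos θ + -0.4295·sin θ = -0.0373
  √(A²+B²)=0.4759;  θ1 = -1.1255+1.6492 ≈ 0.5237
arm 2 (φ=120.0°): x'=0.1131, y'=-0.0249
  A cos θ + B sin θ = C:  0.0569·cos θ + -0.4295·sin θ = 0.1306
  γ=atan2(-0.4295,0.0569)=-1.4391;  ψ=arccos(0.3014)=1.2646;  θ2=γ+ψ≈-0.1745
arm 3 (φ=240.0°): x'=-0.0781, y'=-0.0855
  e−x'=0.2481;  (l²−L²−(e−x')²−y'²−z²)/2L = -0.0861
  θ3 = atan2(B,A) + arccos(C/0.4960) = 0.6984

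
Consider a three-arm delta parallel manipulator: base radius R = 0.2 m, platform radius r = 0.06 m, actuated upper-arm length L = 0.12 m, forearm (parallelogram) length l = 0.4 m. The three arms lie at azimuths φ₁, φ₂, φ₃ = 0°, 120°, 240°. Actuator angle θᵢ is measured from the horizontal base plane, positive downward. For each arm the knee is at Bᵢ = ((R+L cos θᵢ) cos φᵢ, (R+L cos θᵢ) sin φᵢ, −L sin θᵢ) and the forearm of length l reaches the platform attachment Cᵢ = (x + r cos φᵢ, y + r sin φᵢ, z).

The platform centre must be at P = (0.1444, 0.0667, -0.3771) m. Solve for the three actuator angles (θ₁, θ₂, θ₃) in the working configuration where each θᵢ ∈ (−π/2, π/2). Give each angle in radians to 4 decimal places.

φ1=0.0° → target in arm frame (0.1444, 0.0667)
  A cos θ + B sin θ = C:  -0.0044·cos θ + -0.3771·sin θ = -0.0045
  θ1 = atan2(B,A) + arccos(C/0.3771) = 0.0002
rotate P by −φ2: (-0.0144, -0.1584, -0.3771)
  A cos θ + B sin θ = C:  0.1544·cos θ + -0.3771·sin θ = -0.1898
  θ2 = atan2(B,A) + arccos(C/0.4075) = 0.8731
φ3=240.0° → target in arm frame (-0.1300, 0.0917)
  A=0.2700, B=-0.3771, C=(l²−L²−A²−y'²−z²)/(2L)=-0.3246
  γ=atan2(-0.3771,0.2700)=-0.9495;  ψ=arccos(-0.6998)=2.3460;  θ3=γ+ψ≈1.3965

θ₁ = 0.0002, θ₂ = 0.8731, θ₃ = 1.3965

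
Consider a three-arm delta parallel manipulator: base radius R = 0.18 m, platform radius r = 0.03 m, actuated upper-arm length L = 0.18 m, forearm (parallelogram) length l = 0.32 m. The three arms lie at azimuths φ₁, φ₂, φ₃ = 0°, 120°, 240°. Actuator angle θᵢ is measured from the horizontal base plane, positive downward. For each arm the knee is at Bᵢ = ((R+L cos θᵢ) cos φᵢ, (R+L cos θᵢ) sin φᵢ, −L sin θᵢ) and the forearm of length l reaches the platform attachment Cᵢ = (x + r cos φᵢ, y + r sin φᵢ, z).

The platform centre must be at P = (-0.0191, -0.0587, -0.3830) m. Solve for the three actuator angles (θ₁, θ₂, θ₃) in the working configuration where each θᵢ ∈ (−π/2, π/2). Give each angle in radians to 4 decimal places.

θ₁ = 1.2216, θ₂ = 1.3093, θ₃ = 0.8727

φ1=0.0° → target in arm frame (-0.0191, -0.0587)
  e−x'=0.1691;  (l²−L²−(e−x')²−y'²−z²)/2L = -0.3020
  √(A²+B²)=0.4187;  θ1 = -1.1550+2.3766 ≈ 1.2216
rotate P by −φ2: (-0.0413, 0.0459, -0.3830)
  A cos θ + B sin θ = C:  0.1913·cos θ + -0.3830·sin θ = -0.3205
  θ2 = atan2(B,A) + arccos(C/0.4281) = 1.3093
arm 3 (φ=240.0°): x'=0.0604, y'=0.0128
  e−x'=0.0896;  (l²−L²−(e−x')²−y'²−z²)/2L = -0.2358
  √(A²+B²)=0.3933;  θ3 = -1.3410+2.2136 ≈ 0.8727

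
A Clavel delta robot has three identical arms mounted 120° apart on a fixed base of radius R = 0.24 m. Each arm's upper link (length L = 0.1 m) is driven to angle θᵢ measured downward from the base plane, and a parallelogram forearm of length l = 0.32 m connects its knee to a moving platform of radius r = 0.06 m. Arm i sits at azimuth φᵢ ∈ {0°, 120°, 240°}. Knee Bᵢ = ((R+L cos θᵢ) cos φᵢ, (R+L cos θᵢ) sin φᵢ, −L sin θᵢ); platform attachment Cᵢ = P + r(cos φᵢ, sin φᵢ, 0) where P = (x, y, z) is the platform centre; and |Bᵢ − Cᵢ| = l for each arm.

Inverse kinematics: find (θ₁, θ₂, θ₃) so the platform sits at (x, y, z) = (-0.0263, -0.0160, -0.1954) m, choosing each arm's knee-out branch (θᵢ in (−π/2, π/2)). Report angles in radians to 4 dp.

θ₁ = 0.6105, θ₂ = 0.3486, θ₃ = 0.0001

arm 1 (φ=0.0°): x'=-0.0263, y'=-0.0160
  e−x'=0.2063;  (l²−L²−(e−x')²−y'²−z²)/2L = 0.0570
  γ=atan2(-0.1954,0.2063)=-0.7583;  ψ=arccos(0.2007)=1.3688;  θ1=γ+ψ≈0.6105
rotate P by −φ2: (-0.0007, 0.0308, -0.1954)
  e−x'=0.1807;  (l²−L²−(e−x')²−y'²−z²)/2L = 0.1031
  θ2 = atan2(B,A) + arccos(C/0.2662) = 0.3486
φ3=240.0° → target in arm frame (0.0270, -0.0148)
  A cos θ + B sin θ = C:  0.1530·cos θ + -0.1954·sin θ = 0.1530
  γ=atan2(-0.1954,0.1530)=-0.9065;  ψ=arccos(0.6164)=0.9067;  θ3=γ+ψ≈0.0001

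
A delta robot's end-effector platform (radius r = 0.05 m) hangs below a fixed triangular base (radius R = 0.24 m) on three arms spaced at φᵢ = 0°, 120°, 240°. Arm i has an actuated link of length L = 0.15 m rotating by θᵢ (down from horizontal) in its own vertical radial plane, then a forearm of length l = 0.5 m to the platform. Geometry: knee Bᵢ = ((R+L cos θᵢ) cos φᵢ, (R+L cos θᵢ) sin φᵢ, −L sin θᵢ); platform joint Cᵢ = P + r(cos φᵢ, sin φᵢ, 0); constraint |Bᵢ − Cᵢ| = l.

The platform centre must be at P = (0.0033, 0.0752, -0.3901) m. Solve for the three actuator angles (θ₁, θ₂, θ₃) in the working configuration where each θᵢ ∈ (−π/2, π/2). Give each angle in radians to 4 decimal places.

arm 1 (φ=0.0°): x'=0.0033, y'=0.0752
  A cos θ + B sin θ = C:  0.1867·cos θ + -0.3901·sin θ = 0.1160
  γ=atan2(-0.3901,0.1867)=-1.1244;  ψ=arccos(0.2683)=1.2992;  θ1=γ+ψ≈0.1747
φ2=120.0° → target in arm frame (0.0635, -0.0405)
  A=0.1265, B=-0.3901, C=(l²−L²−A²−y'²−z²)/(2L)=0.1923
  θ2 = atan2(B,A) + arccos(C/0.4101) = -0.1743
φ3=240.0° → target in arm frame (-0.0668, -0.0347)
  A cos θ + B sin θ = C:  0.2568·cos θ + -0.3901·sin θ = 0.0273
  γ=atan2(-0.3901,0.2568)=-0.9887;  ψ=arccos(0.0584)=1.5124;  θ3=γ+ψ≈0.5237

θ₁ = 0.1747, θ₂ = -0.1743, θ₃ = 0.5237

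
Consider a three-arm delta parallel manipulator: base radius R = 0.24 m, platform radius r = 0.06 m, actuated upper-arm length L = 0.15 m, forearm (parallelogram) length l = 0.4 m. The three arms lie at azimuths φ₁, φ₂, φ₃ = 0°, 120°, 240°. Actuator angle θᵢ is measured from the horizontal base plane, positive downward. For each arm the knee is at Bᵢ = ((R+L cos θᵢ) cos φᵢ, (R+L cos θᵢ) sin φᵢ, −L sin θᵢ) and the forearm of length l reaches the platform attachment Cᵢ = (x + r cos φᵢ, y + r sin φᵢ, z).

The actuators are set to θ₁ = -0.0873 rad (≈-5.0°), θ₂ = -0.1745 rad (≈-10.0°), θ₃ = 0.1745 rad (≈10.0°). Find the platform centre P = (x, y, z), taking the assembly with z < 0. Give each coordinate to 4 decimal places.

(0.0065, 0.0204, -0.2221)

arm 1 at φ=0.0°: (R−r)+L cos θ1 = 0.3294;  S1 = (0.3294, 0.0000, 0.0131)
arm 2 at φ=120.0°: (R−r)+L cos θ2 = 0.3277;  S2 = (-0.1639, 0.2838, 0.0260)
S3 = (0.3277·cos240.0°, 0.3277·sin240.0°, -0.0260) = (-0.1639, -0.2838, -0.0260)
eliminate P² terms by subtracting sphere 1 from 2 and 3
plane₁₂: -0.9866x+0.5676y+0.0259z = -0.0006
Cramer: x(z) = 0.0006-0.0265z;  y(z) = 0.0000-0.0918z
sphere 1 gives Az²+Bz+C=0 with A=1.0091, B=-0.0087, C=-0.0517;  B²−4AC=0.2088;  roots -0.2221, 0.2307;  negative root z = -0.2221
x = 0.0065, y = 0.0204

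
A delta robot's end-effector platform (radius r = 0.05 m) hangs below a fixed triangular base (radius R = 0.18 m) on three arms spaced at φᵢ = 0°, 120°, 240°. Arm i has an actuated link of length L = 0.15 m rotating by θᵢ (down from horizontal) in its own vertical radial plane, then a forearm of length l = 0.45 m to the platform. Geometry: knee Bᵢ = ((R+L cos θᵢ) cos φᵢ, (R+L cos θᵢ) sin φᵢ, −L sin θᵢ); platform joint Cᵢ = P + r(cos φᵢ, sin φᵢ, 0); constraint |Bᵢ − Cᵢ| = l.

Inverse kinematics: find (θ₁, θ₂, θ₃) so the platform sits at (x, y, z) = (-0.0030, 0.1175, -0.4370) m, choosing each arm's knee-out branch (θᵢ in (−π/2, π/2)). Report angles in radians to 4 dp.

arm 1 (φ=0.0°): x'=-0.0030, y'=0.1175
  A=0.1330, B=-0.4370, C=(l²−L²−A²−y'²−z²)/(2L)=-0.1415
  θ1 = atan2(B,A) + arccos(C/0.4568) = 0.6105
φ2=120.0° → target in arm frame (0.1033, -0.0562)
  A cos θ + B sin θ = C:  0.0267·cos θ + -0.4370·sin θ = -0.0495
  √(A²+B²)=0.4378;  θ2 = -1.5097+1.6840 ≈ 0.1743
arm 3 (φ=240.0°): x'=-0.1003, y'=-0.0613
  A cos θ + B sin θ = C:  0.2303·cos θ + -0.4370·sin θ = -0.2258
  θ3 = atan2(B,A) + arccos(C/0.4940) = 0.9598

θ₁ = 0.6105, θ₂ = 0.1743, θ₃ = 0.9598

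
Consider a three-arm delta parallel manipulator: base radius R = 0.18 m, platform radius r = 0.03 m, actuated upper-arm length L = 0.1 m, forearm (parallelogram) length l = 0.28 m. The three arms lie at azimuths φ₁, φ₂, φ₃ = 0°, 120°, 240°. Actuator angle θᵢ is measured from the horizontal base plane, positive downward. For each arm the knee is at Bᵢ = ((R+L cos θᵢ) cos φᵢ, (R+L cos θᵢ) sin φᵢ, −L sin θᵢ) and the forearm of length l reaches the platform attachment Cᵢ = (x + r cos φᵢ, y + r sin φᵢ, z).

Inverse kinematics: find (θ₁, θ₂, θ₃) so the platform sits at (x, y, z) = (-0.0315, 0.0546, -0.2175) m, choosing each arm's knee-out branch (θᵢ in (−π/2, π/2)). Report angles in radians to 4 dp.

θ₁ = 0.9602, θ₂ = 0.0874, θ₃ = 0.9605

φ1=0.0° → target in arm frame (-0.0315, 0.0546)
  A cos θ + B sin θ = C:  0.1815·cos θ + -0.2175·sin θ = -0.0741
  γ=atan2(-0.2175,0.1815)=-0.8754;  ψ=arccos(-0.2617)=1.8356;  θ1=γ+ψ≈0.9602
rotate P by −φ2: (0.0630, 0.0000, -0.2175)
  A=0.0870, B=-0.2175, C=(l²−L²−A²−y'²−z²)/(2L)=0.0677
  θ2 = atan2(B,A) + arccos(C/0.2342) = 0.0874
arm 3 (φ=240.0°): x'=-0.0315, y'=-0.0546
  A cos θ + B sin θ = C:  0.1815·cos θ + -0.2175·sin θ = -0.0742
  √(A²+B²)=0.2833;  θ3 = -0.8753+1.8358 ≈ 0.9605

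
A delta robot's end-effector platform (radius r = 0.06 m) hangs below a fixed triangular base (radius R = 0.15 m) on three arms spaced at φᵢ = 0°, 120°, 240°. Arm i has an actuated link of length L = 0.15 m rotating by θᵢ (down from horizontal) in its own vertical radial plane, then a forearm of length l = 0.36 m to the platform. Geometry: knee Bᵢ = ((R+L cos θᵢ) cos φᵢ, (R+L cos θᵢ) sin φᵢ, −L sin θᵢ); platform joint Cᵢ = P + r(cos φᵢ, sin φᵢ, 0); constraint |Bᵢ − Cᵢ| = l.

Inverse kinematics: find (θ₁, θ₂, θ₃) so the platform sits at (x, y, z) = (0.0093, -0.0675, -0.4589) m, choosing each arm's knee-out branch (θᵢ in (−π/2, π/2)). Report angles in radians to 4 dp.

arm 1 (φ=0.0°): x'=0.0093, y'=-0.0675
  A cos θ + B sin θ = C:  0.0807·cos θ + -0.4589·sin θ = -0.3819
  γ=atan2(-0.4589,0.0807)=-1.3967;  ψ=arccos(-0.8195)=2.5314;  θ1=γ+ψ≈1.1347
arm 2 (φ=120.0°): x'=-0.0631, y'=0.0257
  e−x'=0.1531;  (l²−L²−(e−x')²−y'²−z²)/2L = -0.4253
  θ2 = atan2(B,A) + arccos(C/0.4838) = 1.3961
arm 3 (φ=240.0°): x'=0.0538, y'=0.0418
  A cos θ + B sin θ = C:  0.0362·cos θ + -0.4589·sin θ = -0.3552
  θ3 = atan2(B,A) + arccos(C/0.4603) = 0.9600

θ₁ = 1.1347, θ₂ = 1.3961, θ₃ = 0.9600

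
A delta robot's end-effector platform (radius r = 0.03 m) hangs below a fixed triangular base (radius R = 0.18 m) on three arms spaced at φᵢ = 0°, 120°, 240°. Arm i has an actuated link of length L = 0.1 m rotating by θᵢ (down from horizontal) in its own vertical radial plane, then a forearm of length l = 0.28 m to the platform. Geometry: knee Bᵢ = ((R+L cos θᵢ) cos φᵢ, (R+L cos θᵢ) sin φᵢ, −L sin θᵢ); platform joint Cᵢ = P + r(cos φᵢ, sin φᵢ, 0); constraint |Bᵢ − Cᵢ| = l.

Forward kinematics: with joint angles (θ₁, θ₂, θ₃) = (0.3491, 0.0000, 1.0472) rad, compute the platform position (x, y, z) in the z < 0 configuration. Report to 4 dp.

O1 = (0.2440·cos0.0°, 0.2440·sin0.0°, -0.0342) = (0.2440, 0.0000, -0.0342)
arm 2 at φ=120.0°: e+L cos θ2 = 0.2500;  O2 = (-0.1250, 0.2165, 0.0000)
O3 = (0.2000·cos240.0°, 0.2000·sin240.0°, -0.0866) = (-0.1000, -0.1732, -0.0866)
|O₂|²−|O₁|² = 0.0018;  |O₃|²−|O₁|² = -0.0132
plane₁₂: -0.7379x+0.4330y+0.0684z = 0.0018
Cramer: x(z) = 0.0092-0.0392z;  y(z) = 0.0198-0.2247z
quadratic in z: (1.0520)z²+(0.0779)z+(-0.0217)=0, √Δ=0.3122 → z ∈ {-0.1854, 0.1113}; z = -0.1854 (taking z<0)
x = 0.0164, y = 0.0615

(0.0164, 0.0615, -0.1854)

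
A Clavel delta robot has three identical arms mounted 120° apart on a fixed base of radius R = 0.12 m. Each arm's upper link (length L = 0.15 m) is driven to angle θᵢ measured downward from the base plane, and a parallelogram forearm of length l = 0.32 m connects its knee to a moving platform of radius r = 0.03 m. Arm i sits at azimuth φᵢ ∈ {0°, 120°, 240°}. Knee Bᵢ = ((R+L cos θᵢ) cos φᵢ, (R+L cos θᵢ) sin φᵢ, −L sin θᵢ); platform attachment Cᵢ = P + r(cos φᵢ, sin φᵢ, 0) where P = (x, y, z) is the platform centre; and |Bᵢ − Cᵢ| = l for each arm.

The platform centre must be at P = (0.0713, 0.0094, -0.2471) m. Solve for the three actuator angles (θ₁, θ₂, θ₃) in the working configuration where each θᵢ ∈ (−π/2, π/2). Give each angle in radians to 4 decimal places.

θ₁ = -0.1746, θ₂ = 0.4364, θ₃ = 0.5237

φ1=0.0° → target in arm frame (0.0713, 0.0094)
  e−x'=0.0187;  (l²−L²−(e−x')²−y'²−z²)/2L = 0.0613
  √(A²+B²)=0.2478;  θ1 = -1.4953+1.3206 ≈ -0.1746
φ2=120.0° → target in arm frame (-0.0275, -0.0664)
  A cos θ + B sin θ = C:  0.1175·cos θ + -0.2471·sin θ = 0.0021
  θ2 = atan2(B,A) + arccos(C/0.2736) = 0.4364
rotate P by −φ3: (-0.0438, 0.0570, -0.2471)
  A cos θ + B sin θ = C:  0.1338·cos θ + -0.2471·sin θ = -0.0077
  √(A²+B²)=0.2810;  θ3 = -1.0745+1.5982 ≈ 0.5237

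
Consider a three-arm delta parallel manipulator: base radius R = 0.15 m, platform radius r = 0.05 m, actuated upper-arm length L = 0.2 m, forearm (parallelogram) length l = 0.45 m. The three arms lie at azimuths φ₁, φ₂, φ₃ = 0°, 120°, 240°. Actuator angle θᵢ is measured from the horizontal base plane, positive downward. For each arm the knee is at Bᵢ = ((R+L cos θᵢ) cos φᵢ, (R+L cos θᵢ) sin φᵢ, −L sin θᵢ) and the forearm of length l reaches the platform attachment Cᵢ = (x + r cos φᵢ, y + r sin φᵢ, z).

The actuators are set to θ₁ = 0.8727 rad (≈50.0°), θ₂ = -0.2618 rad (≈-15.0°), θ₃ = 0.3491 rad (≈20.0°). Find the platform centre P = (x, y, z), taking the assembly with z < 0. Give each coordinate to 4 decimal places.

centre 1 = (0.2286·cos0.0°, 0.2286·sin0.0°, -0.1532) = (0.2286, 0.0000, -0.1532)
φ2=120.0°: virtual centre (-0.1466, 0.2539, 0.0518), radius l
φ3=240.0°: virtual centre (-0.1440, -0.2494, -0.0684), radius l
eliminate P² terms by subtracting sphere 1 from 2 and 3
[-0.7503 0.5078 0.4100]·P = 0.0129;  [-0.7450 -0.4987 0.1696]·P = 0.0119
det = 0.7525;  x = -0.0166+0.3861z,  y = 0.0010+-0.2368z
sphere 1 gives Az²+Bz+C=0 with A=1.2052, B=0.1167, C=-0.1189;  B²−4AC=0.5870;  roots -0.3663, 0.2695;  negative root z = -0.3663
x = -0.1580, y = 0.0877

(-0.1580, 0.0877, -0.3663)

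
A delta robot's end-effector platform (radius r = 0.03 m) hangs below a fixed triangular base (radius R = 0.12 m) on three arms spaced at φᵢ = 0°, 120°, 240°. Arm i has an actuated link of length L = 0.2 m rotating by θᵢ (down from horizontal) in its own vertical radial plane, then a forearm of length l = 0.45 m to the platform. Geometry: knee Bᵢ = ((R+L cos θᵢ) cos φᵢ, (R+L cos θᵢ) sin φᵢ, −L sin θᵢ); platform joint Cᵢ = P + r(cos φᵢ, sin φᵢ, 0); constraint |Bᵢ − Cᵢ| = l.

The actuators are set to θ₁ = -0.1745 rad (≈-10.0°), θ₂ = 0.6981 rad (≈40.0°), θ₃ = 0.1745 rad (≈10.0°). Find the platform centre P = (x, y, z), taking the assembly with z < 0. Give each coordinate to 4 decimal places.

(0.1113, -0.0895, -0.3698)

S1 = (0.2870·cos0.0°, 0.2870·sin0.0°, 0.0347) = (0.2870, 0.0000, 0.0347)
φ2=120.0°: virtual centre (-0.1216, 0.2106, -0.1286), radius l
φ3=240.0°: virtual centre (-0.1435, -0.2485, -0.0347), radius l
|S₂|²−|S₁|² = -0.0079;  |S₃|²−|S₁|² = 0.0000
plane₁₂: -0.8171x+0.4213y+-0.3266z = -0.0079
Cramer: x(z) = 0.0051-0.2872z;  y(z) = -0.0088+0.2180z
into |P−S₁|² = l²: 1.1300z² + 0.0886z + -0.1218 = 0;  Δ = 0.5583;  z = -0.3698 or 0.2914 → z<0 root = -0.3698
x = 0.1113, y = -0.0895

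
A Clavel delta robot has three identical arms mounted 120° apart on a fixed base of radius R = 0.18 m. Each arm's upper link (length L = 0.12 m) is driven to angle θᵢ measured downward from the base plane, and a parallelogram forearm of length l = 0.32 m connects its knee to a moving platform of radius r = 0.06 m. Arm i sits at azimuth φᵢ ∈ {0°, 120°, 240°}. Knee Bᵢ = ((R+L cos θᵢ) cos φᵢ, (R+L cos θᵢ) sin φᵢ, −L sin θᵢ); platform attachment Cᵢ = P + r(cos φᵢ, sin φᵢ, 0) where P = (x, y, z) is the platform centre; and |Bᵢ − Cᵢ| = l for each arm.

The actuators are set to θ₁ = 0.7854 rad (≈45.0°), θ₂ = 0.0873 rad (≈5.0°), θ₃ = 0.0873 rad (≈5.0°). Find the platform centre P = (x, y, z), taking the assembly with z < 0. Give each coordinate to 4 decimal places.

(-0.0699, 0.0000, -0.2489)

arm 1 at φ=0.0°: e+L cos θ1 = 0.2049;  S1 = (0.2049, 0.0000, -0.0849)
S2 = (0.2395·cos120.0°, 0.2395·sin120.0°, -0.0105) = (-0.1198, 0.2075, -0.0105)
S3 = (0.2395·cos240.0°, 0.2395·sin240.0°, -0.0105) = (-0.1198, -0.2075, -0.0105)
subtract pairs → two planes through P
linear system: -0.6492x+0.4149y = 0.0083−0.1488z; -0.6492x+-0.4149y = 0.0083−0.1488z
Cramer: x(z) = -0.0128+0.2292z;  y(z) = 0.0000-0.0000z
into |P−S₁|² = l²: 1.0525z² + 0.0699z + -0.0478 = 0;  Δ = 0.2062;  z = -0.2489 or 0.1825 → z<0 root = -0.2489
x = -0.0699, y = 0.0000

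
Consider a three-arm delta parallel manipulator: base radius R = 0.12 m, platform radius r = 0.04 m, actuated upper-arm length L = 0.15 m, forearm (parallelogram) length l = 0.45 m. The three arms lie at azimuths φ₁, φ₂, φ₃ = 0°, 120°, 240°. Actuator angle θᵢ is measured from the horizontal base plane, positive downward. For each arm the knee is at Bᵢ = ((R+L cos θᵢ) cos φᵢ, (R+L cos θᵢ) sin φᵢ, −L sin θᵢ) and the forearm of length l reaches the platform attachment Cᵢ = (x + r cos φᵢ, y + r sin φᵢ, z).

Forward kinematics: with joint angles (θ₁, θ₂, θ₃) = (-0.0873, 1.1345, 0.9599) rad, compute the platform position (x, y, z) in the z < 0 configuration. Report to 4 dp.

(0.2229, -0.0374, -0.4353)

arm 1 at φ=0.0°: ρ1 = 0.2294;  O1 = (0.2294, 0.0000, 0.0131)
O2 = (0.1434·cos120.0°, 0.1434·sin120.0°, -0.1359) = (-0.0717, 0.1242, -0.1359)
O3 = (0.1660·cos240.0°, 0.1660·sin240.0°, -0.1229) = (-0.0830, -0.1438, -0.1229)
eliminate P² terms by subtracting sphere 1 from 2 and 3
plane₁₂: -0.6022x+0.2484y+-0.2981z = -0.0138
det = 0.3284;  x = 0.0197+-0.4666z,  y = -0.0076+0.0685z
into |P−O₁|² = l²: 1.2225z² + 0.1685z + -0.1583 = 0;  Δ = 0.8024;  z = -0.4353 or 0.2975 → z<0 root = -0.4353
x = 0.2229, y = -0.0374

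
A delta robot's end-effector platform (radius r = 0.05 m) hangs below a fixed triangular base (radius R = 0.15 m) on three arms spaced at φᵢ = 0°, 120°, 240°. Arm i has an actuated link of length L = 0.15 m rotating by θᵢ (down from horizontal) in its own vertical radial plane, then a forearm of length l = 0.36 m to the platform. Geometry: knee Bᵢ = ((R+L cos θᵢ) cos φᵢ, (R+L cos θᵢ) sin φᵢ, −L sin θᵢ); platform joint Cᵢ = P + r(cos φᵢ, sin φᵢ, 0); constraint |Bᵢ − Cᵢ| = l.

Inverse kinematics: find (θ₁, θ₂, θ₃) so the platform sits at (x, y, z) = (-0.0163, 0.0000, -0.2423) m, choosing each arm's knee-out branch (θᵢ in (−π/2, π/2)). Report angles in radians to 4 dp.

arm 1 (φ=0.0°): x'=-0.0163, y'=0.0000
  e−x'=0.1163;  (l²−L²−(e−x')²−y'²−z²)/2L = 0.1162
  θ1 = atan2(B,A) + arccos(C/0.2688) = 0.0003
arm 2 (φ=120.0°): x'=0.0081, y'=0.0141
  e−x'=0.0919;  (l²−L²−(e−x')²−y'²−z²)/2L = 0.1325
  γ=atan2(-0.2423,0.0919)=-1.2085;  ψ=arccos(0.5114)=1.0340;  θ2=γ+ψ≈-0.1745
arm 3 (φ=240.0°): x'=0.0082, y'=-0.0141
  e−x'=0.0918;  (l²−L²−(e−x')²−y'²−z²)/2L = 0.1325
  θ3 = atan2(B,A) + arccos(C/0.2591) = -0.1745

θ₁ = 0.0003, θ₂ = -0.1745, θ₃ = -0.1745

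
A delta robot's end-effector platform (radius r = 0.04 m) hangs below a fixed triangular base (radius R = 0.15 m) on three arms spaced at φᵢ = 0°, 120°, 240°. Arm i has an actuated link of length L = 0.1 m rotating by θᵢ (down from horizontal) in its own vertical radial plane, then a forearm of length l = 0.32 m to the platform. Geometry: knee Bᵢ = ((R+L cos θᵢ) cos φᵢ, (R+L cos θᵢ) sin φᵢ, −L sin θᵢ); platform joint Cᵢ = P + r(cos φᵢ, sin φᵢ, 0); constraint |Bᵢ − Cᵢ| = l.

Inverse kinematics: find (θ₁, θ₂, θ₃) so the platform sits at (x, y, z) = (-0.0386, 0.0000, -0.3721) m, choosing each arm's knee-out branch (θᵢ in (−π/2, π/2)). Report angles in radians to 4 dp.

θ₁ = 1.3965, θ₂ = 1.0476, θ₃ = 1.0476

arm 1 (φ=0.0°): x'=-0.0386, y'=0.0000
  A cos θ + B sin θ = C:  0.1486·cos θ + -0.3721·sin θ = -0.3407
  √(A²+B²)=0.4007;  θ1 = -1.1908+2.5874 ≈ 1.3965
φ2=120.0° → target in arm frame (0.0193, 0.0334)
  A cos θ + B sin θ = C:  0.0907·cos θ + -0.3721·sin θ = -0.2770
  γ=atan2(-0.3721,0.0907)=-1.3317;  ψ=arccos(-0.7233)=2.3793;  θ2=γ+ψ≈1.0476
φ3=240.0° → target in arm frame (0.0193, -0.0334)
  A cos θ + B sin θ = C:  0.0907·cos θ + -0.3721·sin θ = -0.2770
  θ3 = atan2(B,A) + arccos(C/0.3830) = 1.0476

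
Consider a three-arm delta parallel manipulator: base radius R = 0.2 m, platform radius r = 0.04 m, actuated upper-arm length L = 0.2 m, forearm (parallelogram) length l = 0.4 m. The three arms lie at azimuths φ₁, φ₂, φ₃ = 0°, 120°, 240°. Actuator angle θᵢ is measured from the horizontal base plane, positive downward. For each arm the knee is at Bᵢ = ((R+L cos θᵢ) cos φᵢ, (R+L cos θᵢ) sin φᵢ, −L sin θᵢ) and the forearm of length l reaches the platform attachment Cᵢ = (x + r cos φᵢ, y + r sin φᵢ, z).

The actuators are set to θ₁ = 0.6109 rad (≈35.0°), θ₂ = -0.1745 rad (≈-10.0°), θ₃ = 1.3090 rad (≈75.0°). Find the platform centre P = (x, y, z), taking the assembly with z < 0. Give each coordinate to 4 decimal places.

centre 1 = (0.3238·cos0.0°, 0.3238·sin0.0°, -0.1147) = (0.3238, 0.0000, -0.1147)
arm 2 at φ=120.0°: ρ2 = 0.3570;  centre 2 = (-0.1785, 0.3091, 0.0347)
φ3=240.0°: virtual centre (-0.1059, -0.1834, -0.1932), radius l
|centre ₂|²−|centre ₁|² = 0.0106;  |centre ₃|²−|centre ₁|² = -0.0359
linear system: -1.0046x+0.6183y = 0.0106−0.2989z; -0.8594x+-0.3668y = -0.0359−-0.1569z
det = 0.8998;  x = 0.0203+0.0140z,  y = 0.0502+-0.4607z
sphere 1 gives Az²+Bz+C=0 with A=1.2124, B=0.1747, C=-0.0522;  B²−4AC=0.2837;  roots -0.2917, 0.1476;  negative root z = -0.2917
x = 0.0162, y = 0.1845

(0.0162, 0.1845, -0.2917)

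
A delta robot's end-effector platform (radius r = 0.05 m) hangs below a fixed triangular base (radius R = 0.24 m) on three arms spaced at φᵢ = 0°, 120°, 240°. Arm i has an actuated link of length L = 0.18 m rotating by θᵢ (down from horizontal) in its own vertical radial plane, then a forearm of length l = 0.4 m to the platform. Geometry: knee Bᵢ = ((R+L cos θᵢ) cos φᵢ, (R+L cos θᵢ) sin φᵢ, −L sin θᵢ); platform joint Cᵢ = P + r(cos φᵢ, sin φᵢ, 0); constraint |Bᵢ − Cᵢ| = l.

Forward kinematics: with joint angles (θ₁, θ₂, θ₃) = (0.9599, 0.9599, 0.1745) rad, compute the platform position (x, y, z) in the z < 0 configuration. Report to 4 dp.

φ1=0.0°: virtual centre (0.2932, 0.0000, -0.1474), radius l
centre 2 = (0.2932·cos120.0°, 0.2932·sin120.0°, -0.1474) = (-0.1466, 0.2540, -0.1474)
φ3=240.0°: virtual centre (-0.1836, -0.3181, -0.0313), radius l
subtract pairs → two planes through P
plane₁₂: -0.8797x+0.5079y+0.0000z = 0.0000
Cramer: x(z) = -0.0137+0.1131z;  y(z) = -0.0237+0.1958z
sphere 1 gives Az²+Bz+C=0 with A=1.0511, B=0.2162, C=-0.0435;  B²−4AC=0.2296;  roots -0.3308, 0.1251;  negative root z = -0.3308
x = -0.0511, y = -0.0885

(-0.0511, -0.0885, -0.3308)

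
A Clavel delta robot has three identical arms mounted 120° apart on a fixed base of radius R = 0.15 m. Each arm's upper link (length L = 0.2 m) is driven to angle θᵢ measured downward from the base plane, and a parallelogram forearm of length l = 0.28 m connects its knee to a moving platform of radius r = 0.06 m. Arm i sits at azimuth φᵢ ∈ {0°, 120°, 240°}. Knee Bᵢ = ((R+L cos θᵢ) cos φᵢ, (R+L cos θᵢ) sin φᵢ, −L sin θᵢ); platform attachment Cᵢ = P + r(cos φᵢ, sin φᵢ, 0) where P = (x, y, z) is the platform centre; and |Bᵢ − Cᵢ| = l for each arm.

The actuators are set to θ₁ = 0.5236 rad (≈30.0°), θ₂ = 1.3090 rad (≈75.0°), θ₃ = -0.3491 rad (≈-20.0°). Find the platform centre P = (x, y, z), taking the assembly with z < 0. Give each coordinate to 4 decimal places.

arm 1 at φ=0.0°: e+L cos θ1 = 0.2632;  S1 = (0.2632, 0.0000, -0.1000)
S2 = (0.1418·cos120.0°, 0.1418·sin120.0°, -0.1932) = (-0.0709, 0.1228, -0.1932)
φ3=240.0°: virtual centre (-0.1390, -0.2407, 0.0684), radius l
subtract pairs → two planes through P
plane₁₂: -0.6682x+0.2455y+-0.1864z = -0.0219
det = 0.5192;  x = 0.0190+-0.0135z,  y = -0.0373+0.7222z
sphere 1 gives Az²+Bz+C=0 with A=1.5218, B=0.1527, C=-0.0074;  B²−4AC=0.0683;  roots -0.1360, 0.0357;  negative root z = -0.1360
x = 0.0209, y = -0.1355

(0.0209, -0.1355, -0.1360)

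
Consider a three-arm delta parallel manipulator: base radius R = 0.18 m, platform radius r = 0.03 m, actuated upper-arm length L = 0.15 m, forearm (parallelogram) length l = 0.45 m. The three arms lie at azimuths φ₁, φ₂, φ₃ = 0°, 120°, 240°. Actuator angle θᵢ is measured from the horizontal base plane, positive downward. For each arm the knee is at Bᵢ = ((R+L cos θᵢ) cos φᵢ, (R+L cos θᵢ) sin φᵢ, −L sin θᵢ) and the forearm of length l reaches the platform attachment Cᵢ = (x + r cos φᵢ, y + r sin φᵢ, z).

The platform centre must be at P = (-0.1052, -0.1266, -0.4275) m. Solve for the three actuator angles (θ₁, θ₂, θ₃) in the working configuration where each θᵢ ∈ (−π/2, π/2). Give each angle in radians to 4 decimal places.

θ₁ = 1.1347, θ₂ = 0.9602, θ₃ = 0.0001

rotate P by −φ1: (-0.1052, -0.1266, -0.4275)
  A=0.2552, B=-0.4275, C=(l²−L²−A²−y'²−z²)/(2L)=-0.2797
  √(A²+B²)=0.4979;  θ1 = -1.0326+2.1673 ≈ 1.1347
rotate P by −φ2: (-0.0570, 0.1544, -0.4275)
  A=0.2070, B=-0.4275, C=(l²−L²−A²−y'²−z²)/(2L)=-0.2315
  θ2 = atan2(B,A) + arccos(C/0.4750) = 0.9602
φ3=240.0° → target in arm frame (0.1622, -0.0278)
  A=-0.0122, B=-0.4275, C=(l²−L²−A²−y'²−z²)/(2L)=-0.0123
  γ=atan2(-0.4275,-0.0122)=-1.5994;  ψ=arccos(-0.0287)=1.5995;  θ3=γ+ψ≈0.0001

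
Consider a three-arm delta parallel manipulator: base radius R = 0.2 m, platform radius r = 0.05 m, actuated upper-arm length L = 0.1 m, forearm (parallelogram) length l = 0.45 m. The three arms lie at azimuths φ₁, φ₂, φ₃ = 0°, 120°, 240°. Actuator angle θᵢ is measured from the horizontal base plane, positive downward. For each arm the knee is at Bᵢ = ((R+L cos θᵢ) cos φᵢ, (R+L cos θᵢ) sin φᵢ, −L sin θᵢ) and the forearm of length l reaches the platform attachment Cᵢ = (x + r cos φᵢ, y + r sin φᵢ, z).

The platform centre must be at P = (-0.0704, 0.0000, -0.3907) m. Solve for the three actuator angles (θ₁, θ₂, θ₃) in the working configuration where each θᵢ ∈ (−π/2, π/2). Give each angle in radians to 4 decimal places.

θ₁ = 0.6110, θ₂ = 0.0000, θ₃ = 0.0000

rotate P by −φ1: (-0.0704, 0.0000, -0.3907)
  A=0.2204, B=-0.3907, C=(l²−L²−A²−y'²−z²)/(2L)=-0.0436
  √(A²+B²)=0.4486;  θ1 = -1.0572+1.6682 ≈ 0.6110
rotate P by −φ2: (0.0352, 0.0610, -0.3907)
  A cos θ + B sin θ = C:  0.1148·cos θ + -0.3907·sin θ = 0.1148
  √(A²+B²)=0.4072;  θ2 = -1.2850+1.2850 ≈ 0.0000
arm 3 (φ=240.0°): x'=0.0352, y'=-0.0610
  e−x'=0.1148;  (l²−L²−(e−x')²−y'²−z²)/2L = 0.1148
  γ=atan2(-0.3907,0.1148)=-1.2850;  ψ=arccos(0.2819)=1.2850;  θ3=γ+ψ≈0.0000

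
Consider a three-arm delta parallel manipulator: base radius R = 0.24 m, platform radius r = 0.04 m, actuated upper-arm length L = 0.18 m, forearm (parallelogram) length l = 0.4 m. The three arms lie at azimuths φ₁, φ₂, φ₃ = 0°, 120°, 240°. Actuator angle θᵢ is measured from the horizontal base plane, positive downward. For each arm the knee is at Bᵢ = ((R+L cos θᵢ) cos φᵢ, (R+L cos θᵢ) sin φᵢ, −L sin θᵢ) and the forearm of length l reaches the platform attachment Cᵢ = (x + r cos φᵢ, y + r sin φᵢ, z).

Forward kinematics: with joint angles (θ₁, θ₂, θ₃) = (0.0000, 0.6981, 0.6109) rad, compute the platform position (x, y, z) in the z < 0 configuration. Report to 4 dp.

(0.0617, -0.0088, -0.2421)

φ1=0.0°: virtual centre (0.3800, 0.0000, 0.0000), radius l
O2 = (0.3379·cos120.0°, 0.3379·sin120.0°, -0.1157) = (-0.1689, 0.2926, -0.1157)
O3 = (0.3474·cos240.0°, 0.3474·sin240.0°, -0.1032) = (-0.1737, -0.3009, -0.1032)
subtract pairs → two planes through P
linear system: -1.0979x+0.5852y = -0.0168−-0.2314z; -1.1074x+-0.6018y = -0.0130−-0.2065z
Cramer: x(z) = 0.0136-0.1987z;  y(z) = -0.0033+0.0226z
into |P−O₁|² = l²: 1.0400z² + 0.1455z + -0.0257 = 0;  Δ = 0.1281;  z = -0.2421 or 0.1022 → z<0 root = -0.2421
x = 0.0617, y = -0.0088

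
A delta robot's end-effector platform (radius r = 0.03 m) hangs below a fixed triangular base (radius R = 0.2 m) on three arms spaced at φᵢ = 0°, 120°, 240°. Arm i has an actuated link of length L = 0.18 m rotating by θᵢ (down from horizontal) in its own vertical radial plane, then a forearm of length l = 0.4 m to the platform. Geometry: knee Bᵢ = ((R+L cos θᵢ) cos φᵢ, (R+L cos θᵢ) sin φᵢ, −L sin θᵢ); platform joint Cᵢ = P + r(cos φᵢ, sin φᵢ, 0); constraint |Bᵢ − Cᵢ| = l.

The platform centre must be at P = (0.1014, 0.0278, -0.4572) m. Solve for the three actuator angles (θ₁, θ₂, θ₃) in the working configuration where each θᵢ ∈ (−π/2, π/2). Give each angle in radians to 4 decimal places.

θ₁ = 0.6984, θ₂ = 1.2216, θ₃ = 1.3964

φ1=0.0° → target in arm frame (0.1014, 0.0278)
  e−x'=0.0686;  (l²−L²−(e−x')²−y'²−z²)/2L = -0.2414
  √(A²+B²)=0.4623;  θ1 = -1.4219+2.1202 ≈ 0.6984
φ2=120.0° → target in arm frame (-0.0266, -0.1017)
  A cos θ + B sin θ = C:  0.1966·cos θ + -0.4572·sin θ = -0.3623
  √(A²+B²)=0.4977;  θ2 = -1.1646+2.3862 ≈ 1.2216
φ3=240.0° → target in arm frame (-0.0748, 0.0739)
  e−x'=0.2448;  (l²−L²−(e−x')²−y'²−z²)/2L = -0.4078
  θ3 = atan2(B,A) + arccos(C/0.5186) = 1.3964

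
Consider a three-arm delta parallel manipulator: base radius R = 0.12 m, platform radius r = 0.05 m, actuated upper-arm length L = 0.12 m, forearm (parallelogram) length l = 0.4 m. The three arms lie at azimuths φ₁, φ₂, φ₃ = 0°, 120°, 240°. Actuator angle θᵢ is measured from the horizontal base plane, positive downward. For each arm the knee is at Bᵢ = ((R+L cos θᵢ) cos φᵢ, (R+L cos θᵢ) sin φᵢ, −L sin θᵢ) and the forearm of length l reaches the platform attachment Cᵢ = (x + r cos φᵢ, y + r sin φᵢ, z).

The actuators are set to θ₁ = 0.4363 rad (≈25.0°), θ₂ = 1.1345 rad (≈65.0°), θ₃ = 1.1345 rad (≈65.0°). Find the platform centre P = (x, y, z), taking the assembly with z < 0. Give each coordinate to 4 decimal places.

arm 1 at φ=0.0°: ρ1 = 0.1788;  S1 = (0.1788, 0.0000, -0.0507)
S2 = (0.1207·cos120.0°, 0.1207·sin120.0°, -0.1088) = (-0.0604, 0.1045, -0.1088)
S3 = (0.1207·cos240.0°, 0.1207·sin240.0°, -0.1088) = (-0.0604, -0.1045, -0.1088)
eliminate P² terms by subtracting sphere 1 from 2 and 3
plane₁₂: -0.4782x+0.2091y+-0.1161z = -0.0081
det = 0.2000;  x = 0.0170+-0.2428z,  y = 0.0000+0.0000z
sphere 1 gives Az²+Bz+C=0 with A=1.0589, B=0.1800, C=-0.1313;  B²−4AC=0.5884;  roots -0.4472, 0.2772;  negative root z = -0.4472
x = 0.1255, y = 0.0000

(0.1255, 0.0000, -0.4472)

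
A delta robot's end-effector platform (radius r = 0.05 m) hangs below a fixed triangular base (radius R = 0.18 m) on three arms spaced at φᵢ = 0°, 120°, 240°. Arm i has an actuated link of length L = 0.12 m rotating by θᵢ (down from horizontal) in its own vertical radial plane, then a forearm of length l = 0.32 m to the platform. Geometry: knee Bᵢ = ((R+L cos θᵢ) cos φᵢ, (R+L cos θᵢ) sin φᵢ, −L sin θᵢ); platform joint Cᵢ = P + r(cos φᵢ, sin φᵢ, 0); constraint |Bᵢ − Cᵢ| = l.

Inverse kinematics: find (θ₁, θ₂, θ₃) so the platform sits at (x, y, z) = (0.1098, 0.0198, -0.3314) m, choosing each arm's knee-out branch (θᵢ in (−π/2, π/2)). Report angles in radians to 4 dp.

θ₁ = 0.3488, θ₂ = 1.2220, θ₃ = 1.3962

φ1=0.0° → target in arm frame (0.1098, 0.0198)
  A cos θ + B sin θ = C:  0.0202·cos θ + -0.3314·sin θ = -0.0943
  γ=atan2(-0.3314,0.0202)=-1.5099;  ψ=arccos(-0.2839)=1.8587;  θ1=γ+ψ≈0.3488
arm 2 (φ=120.0°): x'=-0.0378, y'=-0.1050
  A cos θ + B sin θ = C:  0.1678·cos θ + -0.3314·sin θ = -0.2541
  √(A²+B²)=0.3714;  θ2 = -1.1022+2.3242 ≈ 1.2220
arm 3 (φ=240.0°): x'=-0.0720, y'=0.0852
  A=0.2020, B=-0.3314, C=(l²−L²−A²−y'²−z²)/(2L)=-0.2913
  θ3 = atan2(B,A) + arccos(C/0.3881) = 1.3962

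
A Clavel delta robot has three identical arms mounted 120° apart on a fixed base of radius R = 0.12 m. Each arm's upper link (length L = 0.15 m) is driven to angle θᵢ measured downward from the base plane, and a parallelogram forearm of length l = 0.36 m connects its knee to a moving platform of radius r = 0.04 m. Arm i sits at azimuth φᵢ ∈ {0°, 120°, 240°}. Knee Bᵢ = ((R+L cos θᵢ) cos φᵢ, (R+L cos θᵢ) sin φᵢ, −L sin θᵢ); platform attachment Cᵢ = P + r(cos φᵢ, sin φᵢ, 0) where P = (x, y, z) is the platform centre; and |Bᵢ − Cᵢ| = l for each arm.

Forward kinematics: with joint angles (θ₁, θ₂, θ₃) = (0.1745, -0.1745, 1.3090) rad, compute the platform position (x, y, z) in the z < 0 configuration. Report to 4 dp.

(0.0741, 0.2025, -0.2810)

arm 1 at φ=0.0°: (R−r)+L cos θ1 = 0.2277;  O1 = (0.2277, 0.0000, -0.0260)
φ2=120.0°: virtual centre (-0.1139, 0.1972, 0.0260), radius l
arm 3 at φ=240.0°: (R−r)+L cos θ3 = 0.1188;  O3 = (-0.0594, -0.1029, -0.1449)
eliminate P² terms by subtracting sphere 1 from 2 and 3
plane₁₂: -0.6832x+0.3944y+0.1042z = 0.0000
det = 0.3671;  x = 0.0187+-0.1970z,  y = 0.0324+-0.6053z
into |P−O₁|² = l²: 1.4052z² + 0.0952z + -0.0842 = 0;  Δ = 0.4823;  z = -0.2810 or 0.2132 → z<0 root = -0.2810
x = 0.0741, y = 0.2025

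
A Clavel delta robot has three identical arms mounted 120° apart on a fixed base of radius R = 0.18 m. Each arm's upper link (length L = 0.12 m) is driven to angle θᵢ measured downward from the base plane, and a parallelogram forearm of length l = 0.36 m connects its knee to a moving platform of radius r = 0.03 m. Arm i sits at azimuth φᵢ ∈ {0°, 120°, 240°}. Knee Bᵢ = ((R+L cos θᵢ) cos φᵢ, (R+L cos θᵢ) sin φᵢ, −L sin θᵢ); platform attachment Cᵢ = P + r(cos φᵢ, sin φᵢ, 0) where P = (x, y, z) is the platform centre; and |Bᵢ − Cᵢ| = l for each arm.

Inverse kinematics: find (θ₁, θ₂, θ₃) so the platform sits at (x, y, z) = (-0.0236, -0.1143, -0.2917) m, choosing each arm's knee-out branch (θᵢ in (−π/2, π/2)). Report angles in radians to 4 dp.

φ1=0.0° → target in arm frame (-0.0236, -0.1143)
  e−x'=0.1736;  (l²−L²−(e−x')²−y'²−z²)/2L = -0.0545
  θ1 = atan2(B,A) + arccos(C/0.3394) = 0.6982
rotate P by −φ2: (-0.0872, 0.0776, -0.2917)
  A cos θ + B sin θ = C:  0.2372·cos θ + -0.2917·sin θ = -0.1340
  γ=atan2(-0.2917,0.2372)=-0.8881;  ψ=arccos(-0.3565)=1.9353;  θ2=γ+ψ≈1.0472
φ3=240.0° → target in arm frame (0.1108, 0.0367)
  A=0.0392, B=-0.2917, C=(l²−L²−A²−y'²−z²)/(2L)=0.1134
  γ=atan2(-0.2917,0.0392)=-1.4372;  ψ=arccos(0.3854)=1.1751;  θ3=γ+ψ≈-0.2620

θ₁ = 0.6982, θ₂ = 1.0472, θ₃ = -0.2620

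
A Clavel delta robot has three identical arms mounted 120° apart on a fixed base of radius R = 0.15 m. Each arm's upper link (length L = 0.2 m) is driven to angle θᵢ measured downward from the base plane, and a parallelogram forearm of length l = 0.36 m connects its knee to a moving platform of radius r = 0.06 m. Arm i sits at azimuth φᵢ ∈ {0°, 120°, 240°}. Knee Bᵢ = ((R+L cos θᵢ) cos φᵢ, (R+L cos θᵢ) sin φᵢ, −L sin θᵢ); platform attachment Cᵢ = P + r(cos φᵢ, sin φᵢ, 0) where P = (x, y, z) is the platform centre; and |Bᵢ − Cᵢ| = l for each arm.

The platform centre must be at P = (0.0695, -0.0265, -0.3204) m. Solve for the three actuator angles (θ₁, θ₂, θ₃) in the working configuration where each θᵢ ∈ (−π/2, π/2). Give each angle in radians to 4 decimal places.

θ₁ = 0.1745, θ₂ = 0.6978, θ₃ = 0.5236

arm 1 (φ=0.0°): x'=0.0695, y'=-0.0265
  e−x'=0.0205;  (l²−L²−(e−x')²−y'²−z²)/2L = -0.0354
  γ=atan2(-0.3204,0.0205)=-1.5069;  ψ=arccos(-0.1104)=1.6814;  θ1=γ+ψ≈0.1745
φ2=120.0° → target in arm frame (-0.0577, -0.0469)
  A=0.1477, B=-0.3204, C=(l²−L²−A²−y'²−z²)/(2L)=-0.0927
  θ2 = atan2(B,A) + arccos(C/0.3528) = 0.6978
arm 3 (φ=240.0°): x'=-0.0118, y'=0.0734
  A=0.1018, B=-0.3204, C=(l²−L²−A²−y'²−z²)/(2L)=-0.0720
  √(A²+B²)=0.3362;  θ3 = -1.2632+1.7867 ≈ 0.5236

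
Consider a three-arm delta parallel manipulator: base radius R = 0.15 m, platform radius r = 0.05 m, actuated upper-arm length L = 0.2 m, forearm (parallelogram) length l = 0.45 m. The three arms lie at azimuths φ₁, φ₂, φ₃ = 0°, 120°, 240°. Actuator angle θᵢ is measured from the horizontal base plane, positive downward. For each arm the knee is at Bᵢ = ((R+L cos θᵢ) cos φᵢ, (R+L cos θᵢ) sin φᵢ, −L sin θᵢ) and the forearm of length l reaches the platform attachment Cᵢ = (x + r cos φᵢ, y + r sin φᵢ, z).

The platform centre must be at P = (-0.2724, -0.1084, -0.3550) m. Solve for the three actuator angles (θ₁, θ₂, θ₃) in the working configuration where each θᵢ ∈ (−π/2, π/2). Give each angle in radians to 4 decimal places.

φ1=0.0° → target in arm frame (-0.2724, -0.1084)
  A=0.3724, B=-0.3550, C=(l²−L²−A²−y'²−z²)/(2L)=-0.2849
  √(A²+B²)=0.5145;  θ1 = -0.7615+2.1576 ≈ 1.3962
rotate P by −φ2: (0.0423, 0.2901, -0.3550)
  A=0.0577, B=-0.3550, C=(l²−L²−A²−y'²−z²)/(2L)=-0.1275
  θ2 = atan2(B,A) + arccos(C/0.3597) = 0.5235
rotate P by −φ3: (0.2301, -0.1817, -0.3550)
  A=-0.1301, B=-0.3550, C=(l²−L²−A²−y'²−z²)/(2L)=-0.0337
  θ3 = atan2(B,A) + arccos(C/0.3781) = -0.2621

θ₁ = 1.3962, θ₂ = 0.5235, θ₃ = -0.2621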